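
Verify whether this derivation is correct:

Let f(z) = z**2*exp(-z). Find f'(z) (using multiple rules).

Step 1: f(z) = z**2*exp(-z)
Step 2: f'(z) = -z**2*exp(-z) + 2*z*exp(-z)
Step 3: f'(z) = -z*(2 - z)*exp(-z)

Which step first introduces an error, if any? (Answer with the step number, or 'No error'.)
Step 3

Step 3 is incorrect due to a sign flip.
The step shows: -z*(2 - z)*exp(-z)
The correct value should be: z*(2 - z)*exp(-z)

Explanation: The sign of the whole expression was flipped: the term z*(2 - z)*exp(-z) was incorrectly written as -z*(2 - z)*exp(-z)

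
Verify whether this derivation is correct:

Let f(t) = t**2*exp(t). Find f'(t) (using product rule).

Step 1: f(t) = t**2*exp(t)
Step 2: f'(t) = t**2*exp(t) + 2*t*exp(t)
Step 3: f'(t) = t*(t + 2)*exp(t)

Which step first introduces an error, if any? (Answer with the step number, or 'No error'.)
No error

All steps in this derivation are correct.
The final answer f'(t) = t*(t + 2)*exp(t) is valid.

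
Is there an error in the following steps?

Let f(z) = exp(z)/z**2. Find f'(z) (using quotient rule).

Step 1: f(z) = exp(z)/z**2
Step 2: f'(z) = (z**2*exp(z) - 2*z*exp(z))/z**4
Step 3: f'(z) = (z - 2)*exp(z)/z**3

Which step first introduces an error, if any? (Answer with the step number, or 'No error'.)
No error

All steps in this derivation are correct.
The final answer f'(z) = (z - 2)*exp(z)/z**3 is valid.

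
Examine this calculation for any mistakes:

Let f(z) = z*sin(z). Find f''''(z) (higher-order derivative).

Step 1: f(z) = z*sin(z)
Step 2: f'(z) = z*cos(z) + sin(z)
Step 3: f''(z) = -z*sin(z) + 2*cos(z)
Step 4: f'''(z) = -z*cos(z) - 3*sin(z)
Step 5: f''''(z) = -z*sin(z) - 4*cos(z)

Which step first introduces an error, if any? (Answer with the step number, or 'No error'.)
Step 5

Step 5 is incorrect due to a sign flip.
The step shows: -z*sin(z) - 4*cos(z)
The correct value should be: z*sin(z) - 4*cos(z)

Explanation: The sign of one term was flipped: the term z*sin(z) was incorrectly written as -z*sin(z)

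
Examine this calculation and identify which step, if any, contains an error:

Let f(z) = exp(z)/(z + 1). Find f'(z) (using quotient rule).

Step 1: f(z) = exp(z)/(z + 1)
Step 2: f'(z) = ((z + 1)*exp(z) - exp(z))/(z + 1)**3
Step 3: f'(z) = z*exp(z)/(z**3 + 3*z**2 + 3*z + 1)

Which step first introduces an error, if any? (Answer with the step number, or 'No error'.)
Step 2

Step 2 is incorrect due to a wrong exponent.
The step shows: ((z + 1)*exp(z) - exp(z))/(z + 1)**3
The correct value should be: ((z + 1)*exp(z) - exp(z))/(z + 1)**2

Explanation: The exponent -2 on z + 1 was incorrectly written as -3: the term ((z + 1)*exp(z) - exp(z))/(z + 1)**2 was incorrectly written as ((z + 1)*exp(z) - exp(z))/(z + 1)**3
The later steps are derived from this incorrect expression, so the error originates in Step 2.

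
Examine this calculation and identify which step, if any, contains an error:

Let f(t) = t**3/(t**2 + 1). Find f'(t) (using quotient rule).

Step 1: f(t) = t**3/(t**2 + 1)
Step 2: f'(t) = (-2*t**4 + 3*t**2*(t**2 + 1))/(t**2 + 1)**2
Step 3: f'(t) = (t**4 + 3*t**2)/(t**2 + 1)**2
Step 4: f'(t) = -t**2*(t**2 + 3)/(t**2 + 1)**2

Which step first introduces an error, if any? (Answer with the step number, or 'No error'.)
Step 4

Step 4 is incorrect due to a sign flip.
The step shows: -t**2*(t**2 + 3)/(t**2 + 1)**2
The correct value should be: t**2*(t**2 + 3)/(t**2 + 1)**2

Explanation: The sign of the whole expression was flipped: the term t**2*(t**2 + 3)/(t**2 + 1)**2 was incorrectly written as -t**2*(t**2 + 3)/(t**2 + 1)**2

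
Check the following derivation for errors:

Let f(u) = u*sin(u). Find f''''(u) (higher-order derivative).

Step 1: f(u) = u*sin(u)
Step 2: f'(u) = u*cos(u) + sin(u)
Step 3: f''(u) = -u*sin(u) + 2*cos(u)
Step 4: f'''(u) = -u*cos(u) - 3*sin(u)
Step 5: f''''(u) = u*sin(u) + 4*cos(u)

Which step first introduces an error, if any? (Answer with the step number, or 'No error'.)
Step 5

Step 5 is incorrect due to a sign flip.
The step shows: u*sin(u) + 4*cos(u)
The correct value should be: u*sin(u) - 4*cos(u)

Explanation: The sign of one term was flipped: the term -4*cos(u) was incorrectly written as 4*cos(u)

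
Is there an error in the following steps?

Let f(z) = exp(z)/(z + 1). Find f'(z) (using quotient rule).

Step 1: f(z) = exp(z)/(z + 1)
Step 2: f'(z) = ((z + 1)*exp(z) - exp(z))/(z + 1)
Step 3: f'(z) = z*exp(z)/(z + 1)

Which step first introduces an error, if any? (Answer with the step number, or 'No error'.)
Step 2

Step 2 is incorrect due to a wrong exponent.
The step shows: ((z + 1)*exp(z) - exp(z))/(z + 1)
The correct value should be: ((z + 1)*exp(z) - exp(z))/(z + 1)**2

Explanation: The exponent -2 on z + 1 was incorrectly written as -1: the term ((z + 1)*exp(z) - exp(z))/(z + 1)**2 was incorrectly written as ((z + 1)*exp(z) - exp(z))/(z + 1)
The later steps are derived from this incorrect expression, so the error originates in Step 2.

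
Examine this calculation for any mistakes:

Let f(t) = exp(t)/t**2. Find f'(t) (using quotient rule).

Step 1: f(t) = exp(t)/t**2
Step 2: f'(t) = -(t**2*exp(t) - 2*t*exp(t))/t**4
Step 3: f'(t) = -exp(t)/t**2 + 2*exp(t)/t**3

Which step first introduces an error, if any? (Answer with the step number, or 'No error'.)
Step 2

Step 2 is incorrect due to a sign flip.
The step shows: -(t**2*exp(t) - 2*t*exp(t))/t**4
The correct value should be: (t**2*exp(t) - 2*t*exp(t))/t**4

Explanation: The sign of the whole expression was flipped: the term (t**2*exp(t) - 2*t*exp(t))/t**4 was incorrectly written as -(t**2*exp(t) - 2*t*exp(t))/t**4
The later steps are derived from this incorrect expression, so the error originates in Step 2.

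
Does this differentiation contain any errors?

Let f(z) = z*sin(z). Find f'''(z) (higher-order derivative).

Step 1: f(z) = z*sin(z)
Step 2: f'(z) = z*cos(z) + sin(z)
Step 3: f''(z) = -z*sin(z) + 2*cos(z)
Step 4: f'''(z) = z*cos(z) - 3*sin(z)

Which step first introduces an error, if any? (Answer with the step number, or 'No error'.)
Step 4

Step 4 is incorrect due to a sign flip.
The step shows: z*cos(z) - 3*sin(z)
The correct value should be: -z*cos(z) - 3*sin(z)

Explanation: The sign of one term was flipped: the term -z*cos(z) was incorrectly written as z*cos(z)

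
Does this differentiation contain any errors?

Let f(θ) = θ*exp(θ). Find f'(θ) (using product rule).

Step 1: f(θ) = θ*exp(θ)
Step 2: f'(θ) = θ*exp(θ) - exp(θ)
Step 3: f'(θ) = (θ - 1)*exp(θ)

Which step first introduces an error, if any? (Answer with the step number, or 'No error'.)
Step 2

Step 2 is incorrect due to a sign flip.
The step shows: θ*exp(θ) - exp(θ)
The correct value should be: θ*exp(θ) + exp(θ)

Explanation: The sign of one term was flipped: the term exp(θ) was incorrectly written as -exp(θ)
The later steps are derived from this incorrect expression, so the error originates in Step 2.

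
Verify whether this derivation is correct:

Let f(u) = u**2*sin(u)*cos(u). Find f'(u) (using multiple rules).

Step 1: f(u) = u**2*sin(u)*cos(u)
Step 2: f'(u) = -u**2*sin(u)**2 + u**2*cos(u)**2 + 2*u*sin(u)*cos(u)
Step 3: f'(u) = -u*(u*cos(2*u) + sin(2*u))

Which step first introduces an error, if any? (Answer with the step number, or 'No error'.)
Step 3

Step 3 is incorrect due to a sign flip.
The step shows: -u*(u*cos(2*u) + sin(2*u))
The correct value should be: u*(u*cos(2*u) + sin(2*u))

Explanation: The sign of the whole expression was flipped: the term u*(u*cos(2*u) + sin(2*u)) was incorrectly written as -u*(u*cos(2*u) + sin(2*u))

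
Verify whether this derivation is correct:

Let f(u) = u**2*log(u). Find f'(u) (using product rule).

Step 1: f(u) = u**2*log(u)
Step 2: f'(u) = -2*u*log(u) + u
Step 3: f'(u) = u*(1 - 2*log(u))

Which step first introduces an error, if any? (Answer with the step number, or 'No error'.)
Step 2

Step 2 is incorrect due to a sign flip.
The step shows: -2*u*log(u) + u
The correct value should be: 2*u*log(u) + u

Explanation: The sign of one term was flipped: the term 2*u*log(u) was incorrectly written as -2*u*log(u)
The later steps are derived from this incorrect expression, so the error originates in Step 2.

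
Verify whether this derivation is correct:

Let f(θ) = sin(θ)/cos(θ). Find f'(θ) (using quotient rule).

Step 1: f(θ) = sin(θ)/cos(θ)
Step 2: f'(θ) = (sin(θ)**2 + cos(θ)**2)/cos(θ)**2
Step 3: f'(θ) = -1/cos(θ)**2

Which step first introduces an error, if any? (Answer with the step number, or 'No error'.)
Step 3

Step 3 is incorrect due to a sign flip.
The step shows: -1/cos(θ)**2
The correct value should be: cos(θ)**(-2)

Explanation: The sign of the whole expression was flipped: the term cos(θ)**(-2) was incorrectly written as -1/cos(θ)**2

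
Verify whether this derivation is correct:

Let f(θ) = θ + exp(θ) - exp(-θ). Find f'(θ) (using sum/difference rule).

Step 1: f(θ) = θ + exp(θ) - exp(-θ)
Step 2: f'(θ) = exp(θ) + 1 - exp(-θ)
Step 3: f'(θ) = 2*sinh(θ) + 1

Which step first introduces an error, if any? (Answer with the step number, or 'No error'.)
Step 2

Step 2 is incorrect due to a sign flip.
The step shows: exp(θ) + 1 - exp(-θ)
The correct value should be: exp(θ) + 1 + exp(-θ)

Explanation: The sign of one term was flipped: the term exp(-θ) was incorrectly written as -exp(-θ)
The later steps are derived from this incorrect expression, so the error originates in Step 2.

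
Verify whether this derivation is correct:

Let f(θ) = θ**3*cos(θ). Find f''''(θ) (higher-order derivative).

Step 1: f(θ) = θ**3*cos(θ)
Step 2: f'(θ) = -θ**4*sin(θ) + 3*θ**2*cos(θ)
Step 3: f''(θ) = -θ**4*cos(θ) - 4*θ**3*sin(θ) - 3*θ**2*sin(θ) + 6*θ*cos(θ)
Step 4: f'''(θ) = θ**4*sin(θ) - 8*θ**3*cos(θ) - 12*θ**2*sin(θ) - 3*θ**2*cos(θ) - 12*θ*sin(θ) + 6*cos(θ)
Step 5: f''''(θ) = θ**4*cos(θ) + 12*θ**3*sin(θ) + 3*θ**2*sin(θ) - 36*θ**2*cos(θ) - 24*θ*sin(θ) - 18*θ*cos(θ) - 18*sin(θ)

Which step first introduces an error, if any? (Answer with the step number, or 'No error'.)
Step 2

Step 2 is incorrect due to a wrong exponent.
The step shows: -θ**4*sin(θ) + 3*θ**2*cos(θ)
The correct value should be: -θ**3*sin(θ) + 3*θ**2*cos(θ)

Explanation: The exponent 3 on θ was incorrectly written as 4: the term -θ**3*sin(θ) was incorrectly written as -θ**4*sin(θ)
The later steps are derived from this incorrect expression, so the error originates in Step 2.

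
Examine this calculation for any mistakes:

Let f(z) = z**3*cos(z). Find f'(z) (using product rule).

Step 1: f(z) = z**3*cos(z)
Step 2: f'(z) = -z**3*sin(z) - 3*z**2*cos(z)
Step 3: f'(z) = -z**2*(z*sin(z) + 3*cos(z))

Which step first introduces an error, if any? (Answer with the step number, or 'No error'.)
Step 2

Step 2 is incorrect due to a sign flip.
The step shows: -z**3*sin(z) - 3*z**2*cos(z)
The correct value should be: -z**3*sin(z) + 3*z**2*cos(z)

Explanation: The sign of one term was flipped: the term 3*z**2*cos(z) was incorrectly written as -3*z**2*cos(z)
The later steps are derived from this incorrect expression, so the error originates in Step 2.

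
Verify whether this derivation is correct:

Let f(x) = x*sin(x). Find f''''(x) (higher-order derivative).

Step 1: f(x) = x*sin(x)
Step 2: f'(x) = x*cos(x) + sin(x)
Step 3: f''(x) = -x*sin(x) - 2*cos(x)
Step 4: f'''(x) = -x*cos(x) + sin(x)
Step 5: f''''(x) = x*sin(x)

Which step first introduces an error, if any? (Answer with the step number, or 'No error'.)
Step 3

Step 3 is incorrect due to a sign flip.
The step shows: -x*sin(x) - 2*cos(x)
The correct value should be: -x*sin(x) + 2*cos(x)

Explanation: The sign of one term was flipped: the term 2*cos(x) was incorrectly written as -2*cos(x)
The later steps are derived from this incorrect expression, so the error originates in Step 3.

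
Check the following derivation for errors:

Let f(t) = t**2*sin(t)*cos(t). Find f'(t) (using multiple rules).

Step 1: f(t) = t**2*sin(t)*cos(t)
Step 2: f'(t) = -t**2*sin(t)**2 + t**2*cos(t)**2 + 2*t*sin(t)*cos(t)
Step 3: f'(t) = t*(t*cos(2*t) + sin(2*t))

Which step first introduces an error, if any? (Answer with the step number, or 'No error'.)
No error

All steps in this derivation are correct.
The final answer f'(t) = t*(t*cos(2*t) + sin(2*t)) is valid.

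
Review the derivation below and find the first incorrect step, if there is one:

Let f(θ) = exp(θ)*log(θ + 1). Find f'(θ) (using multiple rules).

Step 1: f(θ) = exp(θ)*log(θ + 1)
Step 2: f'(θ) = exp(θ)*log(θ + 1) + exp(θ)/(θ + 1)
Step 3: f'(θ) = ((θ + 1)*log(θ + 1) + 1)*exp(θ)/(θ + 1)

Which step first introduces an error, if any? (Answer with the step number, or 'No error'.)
No error

All steps in this derivation are correct.
The final answer f'(θ) = ((θ + 1)*log(θ + 1) + 1)*exp(θ)/(θ + 1) is valid.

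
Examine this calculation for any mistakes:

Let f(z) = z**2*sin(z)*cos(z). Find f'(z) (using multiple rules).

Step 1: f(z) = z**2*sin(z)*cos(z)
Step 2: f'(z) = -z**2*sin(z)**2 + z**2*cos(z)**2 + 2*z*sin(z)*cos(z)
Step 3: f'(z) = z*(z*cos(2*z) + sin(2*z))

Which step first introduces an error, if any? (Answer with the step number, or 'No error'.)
No error

All steps in this derivation are correct.
The final answer f'(z) = z*(z*cos(2*z) + sin(2*z)) is valid.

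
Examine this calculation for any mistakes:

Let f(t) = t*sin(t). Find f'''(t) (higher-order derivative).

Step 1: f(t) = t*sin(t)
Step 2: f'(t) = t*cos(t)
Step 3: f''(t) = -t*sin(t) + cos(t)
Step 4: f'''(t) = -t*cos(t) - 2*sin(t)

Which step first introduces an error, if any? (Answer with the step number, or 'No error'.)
Step 2

Step 2 is incorrect due to a dropped term.
The step shows: t*cos(t)
The correct value should be: t*cos(t) + sin(t)

Explanation: A term was dropped: the term sin(t) was incorrectly omitted
The later steps are derived from this incorrect expression, so the error originates in Step 2.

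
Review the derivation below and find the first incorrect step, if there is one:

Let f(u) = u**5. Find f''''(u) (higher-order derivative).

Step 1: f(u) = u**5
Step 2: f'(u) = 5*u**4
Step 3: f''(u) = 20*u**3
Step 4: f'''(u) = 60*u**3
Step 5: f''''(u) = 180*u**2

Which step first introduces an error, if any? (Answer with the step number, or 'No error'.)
Step 4

Step 4 is incorrect due to a wrong exponent.
The step shows: 60*u**3
The correct value should be: 60*u**2

Explanation: The exponent 2 on u was incorrectly written as 3: the term 60*u**2 was incorrectly written as 60*u**3
The later steps are derived from this incorrect expression, so the error originates in Step 4.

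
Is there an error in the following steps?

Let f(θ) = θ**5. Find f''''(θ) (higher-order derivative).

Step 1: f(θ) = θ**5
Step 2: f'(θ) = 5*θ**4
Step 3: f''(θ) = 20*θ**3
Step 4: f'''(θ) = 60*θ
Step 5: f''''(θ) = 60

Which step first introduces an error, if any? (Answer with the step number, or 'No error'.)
Step 4

Step 4 is incorrect due to a wrong exponent.
The step shows: 60*θ
The correct value should be: 60*θ**2

Explanation: The exponent 2 on θ was incorrectly written as 1: the term 60*θ**2 was incorrectly written as 60*θ
The later steps are derived from this incorrect expression, so the error originates in Step 4.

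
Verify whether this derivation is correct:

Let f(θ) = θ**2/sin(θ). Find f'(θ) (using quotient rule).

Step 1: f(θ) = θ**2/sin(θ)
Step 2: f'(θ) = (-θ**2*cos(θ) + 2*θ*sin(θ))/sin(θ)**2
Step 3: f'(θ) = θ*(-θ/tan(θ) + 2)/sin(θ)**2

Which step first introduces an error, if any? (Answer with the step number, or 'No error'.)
Step 3

Step 3 is incorrect due to a wrong exponent.
The step shows: θ*(-θ/tan(θ) + 2)/sin(θ)**2
The correct value should be: θ*(-θ/tan(θ) + 2)/sin(θ)

Explanation: The exponent -1 on sin(θ) was incorrectly written as -2: the term θ*(-θ/tan(θ) + 2)/sin(θ) was incorrectly written as θ*(-θ/tan(θ) + 2)/sin(θ)**2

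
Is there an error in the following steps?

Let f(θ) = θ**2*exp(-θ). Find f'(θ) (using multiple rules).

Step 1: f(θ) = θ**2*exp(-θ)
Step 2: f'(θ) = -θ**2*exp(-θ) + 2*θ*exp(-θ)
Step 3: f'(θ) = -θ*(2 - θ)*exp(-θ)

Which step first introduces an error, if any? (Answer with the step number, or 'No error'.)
Step 3

Step 3 is incorrect due to a sign flip.
The step shows: -θ*(2 - θ)*exp(-θ)
The correct value should be: θ*(2 - θ)*exp(-θ)

Explanation: The sign of the whole expression was flipped: the term θ*(2 - θ)*exp(-θ) was incorrectly written as -θ*(2 - θ)*exp(-θ)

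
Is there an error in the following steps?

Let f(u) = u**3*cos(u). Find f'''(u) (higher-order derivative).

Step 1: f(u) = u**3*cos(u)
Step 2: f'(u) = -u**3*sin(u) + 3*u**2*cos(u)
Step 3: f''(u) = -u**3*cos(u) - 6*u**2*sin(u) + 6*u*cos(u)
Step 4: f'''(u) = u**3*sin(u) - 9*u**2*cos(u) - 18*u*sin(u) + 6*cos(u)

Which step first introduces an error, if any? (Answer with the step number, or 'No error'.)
No error

All steps in this derivation are correct.
The final answer f'''(u) = u**3*sin(u) - 9*u**2*cos(u) - 18*u*sin(u) + 6*cos(u) is valid.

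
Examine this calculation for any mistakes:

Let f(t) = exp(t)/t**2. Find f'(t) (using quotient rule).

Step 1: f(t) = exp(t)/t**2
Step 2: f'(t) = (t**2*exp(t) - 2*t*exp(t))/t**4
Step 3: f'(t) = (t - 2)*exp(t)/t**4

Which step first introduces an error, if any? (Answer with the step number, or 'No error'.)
Step 3

Step 3 is incorrect due to a wrong exponent.
The step shows: (t - 2)*exp(t)/t**4
The correct value should be: (t - 2)*exp(t)/t**3

Explanation: The exponent -3 on t was incorrectly written as -4: the term (t - 2)*exp(t)/t**3 was incorrectly written as (t - 2)*exp(t)/t**4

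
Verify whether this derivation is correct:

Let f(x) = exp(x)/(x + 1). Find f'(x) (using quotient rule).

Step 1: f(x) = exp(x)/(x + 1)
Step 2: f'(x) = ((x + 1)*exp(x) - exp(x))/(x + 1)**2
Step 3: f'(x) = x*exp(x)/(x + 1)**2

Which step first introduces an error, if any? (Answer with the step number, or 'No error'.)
No error

All steps in this derivation are correct.
The final answer f'(x) = x*exp(x)/(x + 1)**2 is valid.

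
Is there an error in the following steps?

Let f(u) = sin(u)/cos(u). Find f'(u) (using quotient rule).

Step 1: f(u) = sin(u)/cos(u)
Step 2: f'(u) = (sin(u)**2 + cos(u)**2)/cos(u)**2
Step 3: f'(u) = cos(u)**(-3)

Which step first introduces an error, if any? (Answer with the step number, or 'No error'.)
Step 3

Step 3 is incorrect due to a wrong exponent.
The step shows: cos(u)**(-3)
The correct value should be: cos(u)**(-2)

Explanation: The exponent -2 on cos(u) was incorrectly written as -3: the term cos(u)**(-2) was incorrectly written as cos(u)**(-3)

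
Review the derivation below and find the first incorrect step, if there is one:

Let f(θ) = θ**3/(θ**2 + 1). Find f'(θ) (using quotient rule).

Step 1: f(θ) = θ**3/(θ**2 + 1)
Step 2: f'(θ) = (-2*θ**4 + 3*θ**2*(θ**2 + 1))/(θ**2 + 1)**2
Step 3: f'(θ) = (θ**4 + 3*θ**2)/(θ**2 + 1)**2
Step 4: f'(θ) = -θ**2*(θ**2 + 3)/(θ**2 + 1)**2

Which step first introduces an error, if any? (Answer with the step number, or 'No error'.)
Step 4

Step 4 is incorrect due to a sign flip.
The step shows: -θ**2*(θ**2 + 3)/(θ**2 + 1)**2
The correct value should be: θ**2*(θ**2 + 3)/(θ**2 + 1)**2

Explanation: The sign of the whole expression was flipped: the term θ**2*(θ**2 + 3)/(θ**2 + 1)**2 was incorrectly written as -θ**2*(θ**2 + 3)/(θ**2 + 1)**2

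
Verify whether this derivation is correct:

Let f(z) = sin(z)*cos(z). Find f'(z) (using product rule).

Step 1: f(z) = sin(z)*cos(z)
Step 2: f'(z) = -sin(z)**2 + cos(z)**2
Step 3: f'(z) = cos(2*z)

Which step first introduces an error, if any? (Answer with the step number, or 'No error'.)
No error

All steps in this derivation are correct.
The final answer f'(z) = cos(2*z) is valid.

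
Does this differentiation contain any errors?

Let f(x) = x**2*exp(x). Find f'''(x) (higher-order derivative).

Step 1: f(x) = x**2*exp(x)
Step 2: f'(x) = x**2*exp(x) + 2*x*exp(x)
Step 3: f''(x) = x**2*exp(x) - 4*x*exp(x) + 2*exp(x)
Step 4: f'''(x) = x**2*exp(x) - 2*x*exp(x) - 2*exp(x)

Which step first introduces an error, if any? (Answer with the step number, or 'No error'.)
Step 3

Step 3 is incorrect due to a sign flip.
The step shows: x**2*exp(x) - 4*x*exp(x) + 2*exp(x)
The correct value should be: x**2*exp(x) + 4*x*exp(x) + 2*exp(x)

Explanation: The sign of one term was flipped: the term 4*x*exp(x) was incorrectly written as -4*x*exp(x)
The later steps are derived from this incorrect expression, so the error originates in Step 3.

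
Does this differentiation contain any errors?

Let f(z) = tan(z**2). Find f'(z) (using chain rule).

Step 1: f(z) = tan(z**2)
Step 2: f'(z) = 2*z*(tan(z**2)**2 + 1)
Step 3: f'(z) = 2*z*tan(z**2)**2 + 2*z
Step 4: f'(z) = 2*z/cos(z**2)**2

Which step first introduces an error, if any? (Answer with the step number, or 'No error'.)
No error

All steps in this derivation are correct.
The final answer f'(z) = 2*z/cos(z**2)**2 is valid.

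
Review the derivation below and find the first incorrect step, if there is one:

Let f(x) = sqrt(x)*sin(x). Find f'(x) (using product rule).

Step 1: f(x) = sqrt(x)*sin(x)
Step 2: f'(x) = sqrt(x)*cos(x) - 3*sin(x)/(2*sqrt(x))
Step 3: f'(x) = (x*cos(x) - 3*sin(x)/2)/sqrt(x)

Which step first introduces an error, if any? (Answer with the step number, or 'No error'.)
Step 2

Step 2 is incorrect due to a wrong coefficient.
The step shows: sqrt(x)*cos(x) - 3*sin(x)/(2*sqrt(x))
The correct value should be: sqrt(x)*cos(x) + sin(x)/(2*sqrt(x))

Explanation: The coefficient 1/2 was incorrectly written as -3/2: the term sin(x)/(2*sqrt(x)) was incorrectly written as -3*sin(x)/(2*sqrt(x))
The later steps are derived from this incorrect expression, so the error originates in Step 2.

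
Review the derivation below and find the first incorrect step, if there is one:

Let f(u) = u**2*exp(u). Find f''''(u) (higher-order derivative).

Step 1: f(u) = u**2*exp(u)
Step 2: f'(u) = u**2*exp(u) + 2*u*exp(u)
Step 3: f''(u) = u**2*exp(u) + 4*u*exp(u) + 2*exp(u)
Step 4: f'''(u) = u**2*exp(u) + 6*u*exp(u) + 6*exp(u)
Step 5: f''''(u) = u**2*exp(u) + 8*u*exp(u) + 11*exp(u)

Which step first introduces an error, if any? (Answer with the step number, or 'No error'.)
Step 5

Step 5 is incorrect due to a wrong coefficient.
The step shows: u**2*exp(u) + 8*u*exp(u) + 11*exp(u)
The correct value should be: u**2*exp(u) + 8*u*exp(u) + 12*exp(u)

Explanation: The coefficient 12 was incorrectly written as 11: the term 12*exp(u) was incorrectly written as 11*exp(u)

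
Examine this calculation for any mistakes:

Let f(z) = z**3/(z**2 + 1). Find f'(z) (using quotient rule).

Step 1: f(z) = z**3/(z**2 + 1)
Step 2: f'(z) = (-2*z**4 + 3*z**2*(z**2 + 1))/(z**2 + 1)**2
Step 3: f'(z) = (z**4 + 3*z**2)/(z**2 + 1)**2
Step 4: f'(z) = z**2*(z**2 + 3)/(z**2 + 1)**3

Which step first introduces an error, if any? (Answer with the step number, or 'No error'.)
Step 4

Step 4 is incorrect due to a wrong exponent.
The step shows: z**2*(z**2 + 3)/(z**2 + 1)**3
The correct value should be: z**2*(z**2 + 3)/(z**2 + 1)**2

Explanation: The exponent -2 on z**2 + 1 was incorrectly written as -3: the term z**2*(z**2 + 3)/(z**2 + 1)**2 was incorrectly written as z**2*(z**2 + 3)/(z**2 + 1)**3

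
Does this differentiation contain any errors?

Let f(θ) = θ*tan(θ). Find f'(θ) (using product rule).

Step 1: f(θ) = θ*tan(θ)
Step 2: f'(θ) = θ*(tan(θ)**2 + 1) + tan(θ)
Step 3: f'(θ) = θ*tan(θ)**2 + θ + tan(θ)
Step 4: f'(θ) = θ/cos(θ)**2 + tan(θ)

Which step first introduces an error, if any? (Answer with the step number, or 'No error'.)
No error

All steps in this derivation are correct.
The final answer f'(θ) = θ/cos(θ)**2 + tan(θ) is valid.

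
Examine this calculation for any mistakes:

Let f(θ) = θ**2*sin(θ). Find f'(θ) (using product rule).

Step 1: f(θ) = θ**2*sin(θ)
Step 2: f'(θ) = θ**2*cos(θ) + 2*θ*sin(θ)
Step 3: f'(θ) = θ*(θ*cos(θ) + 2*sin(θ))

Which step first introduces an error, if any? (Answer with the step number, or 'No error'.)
No error

All steps in this derivation are correct.
The final answer f'(θ) = θ*(θ*cos(θ) + 2*sin(θ)) is valid.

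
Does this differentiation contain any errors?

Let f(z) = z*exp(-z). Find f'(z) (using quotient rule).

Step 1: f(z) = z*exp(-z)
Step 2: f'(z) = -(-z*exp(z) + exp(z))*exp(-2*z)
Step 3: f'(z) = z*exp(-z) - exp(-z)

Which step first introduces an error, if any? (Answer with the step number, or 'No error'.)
Step 2

Step 2 is incorrect due to a sign flip.
The step shows: -(-z*exp(z) + exp(z))*exp(-2*z)
The correct value should be: (-z*exp(z) + exp(z))*exp(-2*z)

Explanation: The sign of the whole expression was flipped: the term (-z*exp(z) + exp(z))*exp(-2*z) was incorrectly written as -(-z*exp(z) + exp(z))*exp(-2*z)
The later steps are derived from this incorrect expression, so the error originates in Step 2.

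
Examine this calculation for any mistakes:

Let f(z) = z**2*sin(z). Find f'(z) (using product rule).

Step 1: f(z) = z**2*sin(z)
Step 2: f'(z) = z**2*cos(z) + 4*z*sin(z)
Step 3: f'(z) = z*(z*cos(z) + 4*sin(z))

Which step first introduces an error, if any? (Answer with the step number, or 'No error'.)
Step 2

Step 2 is incorrect due to a wrong coefficient.
The step shows: z**2*cos(z) + 4*z*sin(z)
The correct value should be: z**2*cos(z) + 2*z*sin(z)

Explanation: The coefficient 2 was incorrectly written as 4: the term 2*z*sin(z) was incorrectly written as 4*z*sin(z)
The later steps are derived from this incorrect expression, so the error originates in Step 2.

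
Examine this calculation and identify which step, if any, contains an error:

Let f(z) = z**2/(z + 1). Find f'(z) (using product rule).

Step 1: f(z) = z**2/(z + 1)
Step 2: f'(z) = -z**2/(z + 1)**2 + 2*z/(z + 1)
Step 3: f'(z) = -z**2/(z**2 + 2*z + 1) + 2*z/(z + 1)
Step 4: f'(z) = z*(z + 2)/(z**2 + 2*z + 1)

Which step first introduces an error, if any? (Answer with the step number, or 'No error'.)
No error

All steps in this derivation are correct.
The final answer f'(z) = z*(z + 2)/(z**2 + 2*z + 1) is valid.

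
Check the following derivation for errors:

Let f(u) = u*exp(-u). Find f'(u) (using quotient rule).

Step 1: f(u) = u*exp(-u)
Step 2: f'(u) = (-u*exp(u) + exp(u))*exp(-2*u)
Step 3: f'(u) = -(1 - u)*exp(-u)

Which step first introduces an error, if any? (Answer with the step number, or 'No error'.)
Step 3

Step 3 is incorrect due to a sign flip.
The step shows: -(1 - u)*exp(-u)
The correct value should be: (1 - u)*exp(-u)

Explanation: The sign of the whole expression was flipped: the term (1 - u)*exp(-u) was incorrectly written as -(1 - u)*exp(-u)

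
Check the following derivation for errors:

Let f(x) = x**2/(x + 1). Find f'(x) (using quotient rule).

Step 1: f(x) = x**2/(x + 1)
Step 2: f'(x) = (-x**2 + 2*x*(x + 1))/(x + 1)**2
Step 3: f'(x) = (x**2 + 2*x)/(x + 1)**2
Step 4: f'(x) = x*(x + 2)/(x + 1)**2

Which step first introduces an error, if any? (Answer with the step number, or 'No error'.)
No error

All steps in this derivation are correct.
The final answer f'(x) = x*(x + 2)/(x + 1)**2 is valid.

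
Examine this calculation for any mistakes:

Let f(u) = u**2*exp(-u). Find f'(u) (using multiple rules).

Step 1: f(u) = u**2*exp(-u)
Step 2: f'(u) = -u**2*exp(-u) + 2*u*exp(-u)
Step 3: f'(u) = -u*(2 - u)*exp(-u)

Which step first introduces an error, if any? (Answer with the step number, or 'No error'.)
Step 3

Step 3 is incorrect due to a sign flip.
The step shows: -u*(2 - u)*exp(-u)
The correct value should be: u*(2 - u)*exp(-u)

Explanation: The sign of the whole expression was flipped: the term u*(2 - u)*exp(-u) was incorrectly written as -u*(2 - u)*exp(-u)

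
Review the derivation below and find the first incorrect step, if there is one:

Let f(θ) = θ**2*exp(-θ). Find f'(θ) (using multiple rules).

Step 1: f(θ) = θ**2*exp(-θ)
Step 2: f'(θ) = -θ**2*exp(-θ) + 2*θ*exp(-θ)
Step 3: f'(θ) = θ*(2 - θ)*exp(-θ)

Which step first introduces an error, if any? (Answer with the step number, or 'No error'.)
No error

All steps in this derivation are correct.
The final answer f'(θ) = θ*(2 - θ)*exp(-θ) is valid.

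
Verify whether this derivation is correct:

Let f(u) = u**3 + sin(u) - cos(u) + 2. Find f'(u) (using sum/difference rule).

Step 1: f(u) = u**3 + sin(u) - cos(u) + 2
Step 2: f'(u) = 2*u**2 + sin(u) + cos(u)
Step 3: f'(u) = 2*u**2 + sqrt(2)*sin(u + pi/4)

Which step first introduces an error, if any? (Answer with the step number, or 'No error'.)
Step 2

Step 2 is incorrect due to a wrong coefficient.
The step shows: 2*u**2 + sin(u) + cos(u)
The correct value should be: 3*u**2 + sin(u) + cos(u)

Explanation: The coefficient 3 was incorrectly written as 2: the term 3*u**2 was incorrectly written as 2*u**2
The later steps are derived from this incorrect expression, so the error originates in Step 2.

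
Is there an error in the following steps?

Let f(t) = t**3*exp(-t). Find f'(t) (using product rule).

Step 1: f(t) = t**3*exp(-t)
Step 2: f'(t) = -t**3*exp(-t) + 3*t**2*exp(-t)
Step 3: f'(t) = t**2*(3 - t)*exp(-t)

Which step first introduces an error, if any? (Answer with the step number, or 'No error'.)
No error

All steps in this derivation are correct.
The final answer f'(t) = t**2*(3 - t)*exp(-t) is valid.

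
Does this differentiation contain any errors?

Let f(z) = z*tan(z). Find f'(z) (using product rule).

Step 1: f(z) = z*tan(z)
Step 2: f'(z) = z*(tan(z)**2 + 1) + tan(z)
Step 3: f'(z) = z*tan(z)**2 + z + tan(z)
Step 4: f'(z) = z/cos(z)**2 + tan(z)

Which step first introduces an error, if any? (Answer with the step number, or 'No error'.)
No error

All steps in this derivation are correct.
The final answer f'(z) = z/cos(z)**2 + tan(z) is valid.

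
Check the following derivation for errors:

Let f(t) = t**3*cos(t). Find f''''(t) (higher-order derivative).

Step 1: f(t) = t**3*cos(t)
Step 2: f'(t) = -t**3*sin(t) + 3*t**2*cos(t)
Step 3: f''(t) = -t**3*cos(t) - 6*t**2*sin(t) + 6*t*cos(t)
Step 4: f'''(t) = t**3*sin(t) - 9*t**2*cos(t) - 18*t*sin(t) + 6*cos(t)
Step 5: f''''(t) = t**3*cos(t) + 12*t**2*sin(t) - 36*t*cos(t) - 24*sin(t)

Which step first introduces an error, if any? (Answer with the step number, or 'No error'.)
No error

All steps in this derivation are correct.
The final answer f''''(t) = t**3*cos(t) + 12*t**2*sin(t) - 36*t*cos(t) - 24*sin(t) is valid.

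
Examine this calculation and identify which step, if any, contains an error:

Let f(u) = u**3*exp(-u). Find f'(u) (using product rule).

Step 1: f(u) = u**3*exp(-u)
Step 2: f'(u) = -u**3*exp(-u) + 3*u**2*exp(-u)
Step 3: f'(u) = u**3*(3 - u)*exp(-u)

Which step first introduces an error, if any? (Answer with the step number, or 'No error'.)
Step 3

Step 3 is incorrect due to a wrong exponent.
The step shows: u**3*(3 - u)*exp(-u)
The correct value should be: u**2*(3 - u)*exp(-u)

Explanation: The exponent 2 on u was incorrectly written as 3: the term u**2*(3 - u)*exp(-u) was incorrectly written as u**3*(3 - u)*exp(-u)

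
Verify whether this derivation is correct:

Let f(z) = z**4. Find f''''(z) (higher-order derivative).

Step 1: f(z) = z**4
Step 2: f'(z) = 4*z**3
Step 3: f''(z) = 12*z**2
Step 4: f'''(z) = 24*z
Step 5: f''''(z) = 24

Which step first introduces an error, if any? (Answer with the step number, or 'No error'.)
No error

All steps in this derivation are correct.
The final answer f''''(z) = 24 is valid.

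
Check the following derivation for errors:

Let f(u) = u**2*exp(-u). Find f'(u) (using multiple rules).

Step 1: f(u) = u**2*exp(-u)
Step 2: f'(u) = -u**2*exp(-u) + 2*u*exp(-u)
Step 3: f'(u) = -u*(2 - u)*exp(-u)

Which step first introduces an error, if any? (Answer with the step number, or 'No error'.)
Step 3

Step 3 is incorrect due to a sign flip.
The step shows: -u*(2 - u)*exp(-u)
The correct value should be: u*(2 - u)*exp(-u)

Explanation: The sign of the whole expression was flipped: the term u*(2 - u)*exp(-u) was incorrectly written as -u*(2 - u)*exp(-u)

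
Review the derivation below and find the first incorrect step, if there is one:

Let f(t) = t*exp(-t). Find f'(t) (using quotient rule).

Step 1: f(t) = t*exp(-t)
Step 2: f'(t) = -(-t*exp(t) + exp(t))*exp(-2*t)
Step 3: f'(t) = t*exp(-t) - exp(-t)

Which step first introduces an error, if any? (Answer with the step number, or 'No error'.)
Step 2

Step 2 is incorrect due to a sign flip.
The step shows: -(-t*exp(t) + exp(t))*exp(-2*t)
The correct value should be: (-t*exp(t) + exp(t))*exp(-2*t)

Explanation: The sign of the whole expression was flipped: the term (-t*exp(t) + exp(t))*exp(-2*t) was incorrectly written as -(-t*exp(t) + exp(t))*exp(-2*t)
The later steps are derived from this incorrect expression, so the error originates in Step 2.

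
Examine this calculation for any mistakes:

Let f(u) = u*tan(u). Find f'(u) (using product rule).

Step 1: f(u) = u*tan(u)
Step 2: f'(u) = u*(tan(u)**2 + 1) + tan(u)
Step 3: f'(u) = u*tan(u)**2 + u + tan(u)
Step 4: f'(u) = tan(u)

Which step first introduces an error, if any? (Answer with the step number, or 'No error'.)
Step 4

Step 4 is incorrect due to a dropped term.
The step shows: tan(u)
The correct value should be: u/cos(u)**2 + tan(u)

Explanation: A term was dropped: the term u/cos(u)**2 was incorrectly omitted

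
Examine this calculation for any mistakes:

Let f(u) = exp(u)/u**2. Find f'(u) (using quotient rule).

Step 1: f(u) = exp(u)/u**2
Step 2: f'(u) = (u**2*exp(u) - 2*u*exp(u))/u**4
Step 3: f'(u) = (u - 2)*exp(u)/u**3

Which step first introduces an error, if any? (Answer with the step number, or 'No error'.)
No error

All steps in this derivation are correct.
The final answer f'(u) = (u - 2)*exp(u)/u**3 is valid.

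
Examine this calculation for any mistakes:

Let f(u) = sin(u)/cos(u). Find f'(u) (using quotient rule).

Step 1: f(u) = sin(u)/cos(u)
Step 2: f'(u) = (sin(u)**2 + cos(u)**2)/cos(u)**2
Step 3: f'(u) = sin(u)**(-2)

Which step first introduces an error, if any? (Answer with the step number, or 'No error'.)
Step 3

Step 3 is incorrect due to a wrong trig function.
The step shows: sin(u)**(-2)
The correct value should be: cos(u)**(-2)

Explanation: cos(u) was incorrectly written as sin(u): the term cos(u)**(-2) was incorrectly written as sin(u)**(-2)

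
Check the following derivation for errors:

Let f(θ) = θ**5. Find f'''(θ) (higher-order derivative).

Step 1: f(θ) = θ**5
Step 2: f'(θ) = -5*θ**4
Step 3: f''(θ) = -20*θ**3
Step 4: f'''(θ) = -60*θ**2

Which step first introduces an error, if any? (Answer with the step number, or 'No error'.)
Step 2

Step 2 is incorrect due to a sign flip.
The step shows: -5*θ**4
The correct value should be: 5*θ**4

Explanation: The sign of the whole expression was flipped: the term 5*θ**4 was incorrectly written as -5*θ**4
The later steps are derived from this incorrect expression, so the error originates in Step 2.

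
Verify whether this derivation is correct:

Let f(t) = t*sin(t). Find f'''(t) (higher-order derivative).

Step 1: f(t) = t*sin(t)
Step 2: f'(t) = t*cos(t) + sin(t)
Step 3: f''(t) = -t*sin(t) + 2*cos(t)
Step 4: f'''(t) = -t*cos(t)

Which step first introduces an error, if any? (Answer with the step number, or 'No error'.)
Step 4

Step 4 is incorrect due to a dropped term.
The step shows: -t*cos(t)
The correct value should be: -t*cos(t) - 3*sin(t)

Explanation: A term was dropped: the term -3*sin(t) was incorrectly omitted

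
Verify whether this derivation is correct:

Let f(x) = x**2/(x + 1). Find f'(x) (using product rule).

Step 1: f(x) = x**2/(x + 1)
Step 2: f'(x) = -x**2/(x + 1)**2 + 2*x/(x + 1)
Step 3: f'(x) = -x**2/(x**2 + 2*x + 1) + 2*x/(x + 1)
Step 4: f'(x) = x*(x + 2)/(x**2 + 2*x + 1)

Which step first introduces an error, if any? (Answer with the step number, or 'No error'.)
No error

All steps in this derivation are correct.
The final answer f'(x) = x*(x + 2)/(x**2 + 2*x + 1) is valid.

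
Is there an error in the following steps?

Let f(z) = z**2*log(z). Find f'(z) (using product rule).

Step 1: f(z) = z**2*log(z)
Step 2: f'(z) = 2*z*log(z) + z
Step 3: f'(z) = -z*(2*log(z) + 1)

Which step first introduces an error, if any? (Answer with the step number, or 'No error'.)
Step 3

Step 3 is incorrect due to a sign flip.
The step shows: -z*(2*log(z) + 1)
The correct value should be: z*(2*log(z) + 1)

Explanation: The sign of the whole expression was flipped: the term z*(2*log(z) + 1) was incorrectly written as -z*(2*log(z) + 1)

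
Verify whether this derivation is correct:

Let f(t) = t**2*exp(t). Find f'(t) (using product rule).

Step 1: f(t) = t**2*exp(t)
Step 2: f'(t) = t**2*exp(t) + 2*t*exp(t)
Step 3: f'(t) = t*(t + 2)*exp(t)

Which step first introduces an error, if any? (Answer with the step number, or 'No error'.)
No error

All steps in this derivation are correct.
The final answer f'(t) = t*(t + 2)*exp(t) is valid.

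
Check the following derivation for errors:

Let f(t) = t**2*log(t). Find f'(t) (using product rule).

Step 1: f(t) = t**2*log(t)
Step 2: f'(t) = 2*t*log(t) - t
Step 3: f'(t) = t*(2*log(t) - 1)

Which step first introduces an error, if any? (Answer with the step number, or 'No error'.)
Step 2

Step 2 is incorrect due to a sign flip.
The step shows: 2*t*log(t) - t
The correct value should be: 2*t*log(t) + t

Explanation: The sign of one term was flipped: the term t was incorrectly written as -t
The later steps are derived from this incorrect expression, so the error originates in Step 2.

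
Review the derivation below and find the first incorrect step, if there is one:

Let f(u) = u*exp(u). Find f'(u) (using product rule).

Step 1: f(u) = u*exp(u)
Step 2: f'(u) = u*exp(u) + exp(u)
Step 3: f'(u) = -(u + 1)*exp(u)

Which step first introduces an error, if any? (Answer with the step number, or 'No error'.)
Step 3

Step 3 is incorrect due to a sign flip.
The step shows: -(u + 1)*exp(u)
The correct value should be: (u + 1)*exp(u)

Explanation: The sign of the whole expression was flipped: the term (u + 1)*exp(u) was incorrectly written as -(u + 1)*exp(u)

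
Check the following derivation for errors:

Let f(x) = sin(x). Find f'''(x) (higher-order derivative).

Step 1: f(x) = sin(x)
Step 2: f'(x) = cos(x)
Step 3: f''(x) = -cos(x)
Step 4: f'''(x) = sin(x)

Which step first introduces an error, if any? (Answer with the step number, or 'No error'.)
Step 3

Step 3 is incorrect due to a wrong trig function.
The step shows: -cos(x)
The correct value should be: -sin(x)

Explanation: sin(x) was incorrectly written as cos(x): the term -sin(x) was incorrectly written as -cos(x)
The later steps are derived from this incorrect expression, so the error originates in Step 3.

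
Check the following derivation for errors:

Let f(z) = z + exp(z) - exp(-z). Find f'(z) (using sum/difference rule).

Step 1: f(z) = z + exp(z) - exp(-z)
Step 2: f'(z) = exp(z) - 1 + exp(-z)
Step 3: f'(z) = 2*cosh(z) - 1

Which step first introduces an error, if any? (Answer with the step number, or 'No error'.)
Step 2

Step 2 is incorrect due to a sign flip.
The step shows: exp(z) - 1 + exp(-z)
The correct value should be: exp(z) + 1 + exp(-z)

Explanation: The sign of one term was flipped: the term 1 was incorrectly written as -1
The later steps are derived from this incorrect expression, so the error originates in Step 2.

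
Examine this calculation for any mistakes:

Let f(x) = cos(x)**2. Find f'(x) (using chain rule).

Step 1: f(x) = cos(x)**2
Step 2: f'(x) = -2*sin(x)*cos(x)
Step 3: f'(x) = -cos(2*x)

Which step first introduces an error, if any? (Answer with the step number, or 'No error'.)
Step 3

Step 3 is incorrect due to a wrong trig function.
The step shows: -cos(2*x)
The correct value should be: -sin(2*x)

Explanation: sin(2*x) was incorrectly written as cos(2*x): the term -sin(2*x) was incorrectly written as -cos(2*x)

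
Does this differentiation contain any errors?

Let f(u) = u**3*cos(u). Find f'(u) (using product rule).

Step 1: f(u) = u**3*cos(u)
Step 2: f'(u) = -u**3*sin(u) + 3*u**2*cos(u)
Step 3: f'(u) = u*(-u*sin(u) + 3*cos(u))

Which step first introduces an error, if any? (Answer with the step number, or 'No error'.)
Step 3

Step 3 is incorrect due to a wrong exponent.
The step shows: u*(-u*sin(u) + 3*cos(u))
The correct value should be: u**2*(-u*sin(u) + 3*cos(u))

Explanation: The exponent 2 on u was incorrectly written as 1: the term u**2*(-u*sin(u) + 3*cos(u)) was incorrectly written as u*(-u*sin(u) + 3*cos(u))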